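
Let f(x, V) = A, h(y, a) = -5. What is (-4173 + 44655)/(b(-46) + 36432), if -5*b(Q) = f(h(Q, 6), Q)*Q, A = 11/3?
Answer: 303615/273493 ≈ 1.1101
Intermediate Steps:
A = 11/3 (A = 11*(⅓) = 11/3 ≈ 3.6667)
f(x, V) = 11/3
b(Q) = -11*Q/15
(-4173 + 44655)/(b(-46) + 36432) = (-4173 + 44655)/(-11/15*(-46) + 36432) = 40482/(506/15 + 36432) = 40482/(546986/15) = 40482*(15/546986) = 303615/273493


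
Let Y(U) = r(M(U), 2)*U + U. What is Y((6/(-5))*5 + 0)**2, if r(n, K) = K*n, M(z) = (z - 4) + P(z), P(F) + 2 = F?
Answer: 44100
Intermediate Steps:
P(F) = -2 + F
M(z) = -6 + 2*z (M(z) = (z - 4) + (-2 + z) = (-4 + z) + (-2 + z) = -6 + 2*z)
Y(U) = U + U*(-12 + 4*U) (Y(U) = (2*(-6 + 2*U))*U + U = (-12 + 4*U)*U + U = U*(-12 + 4*U) + U = U + U*(-12 + 4*U))
Y((6/(-5))*5 + 0)**2 = (((6/(-5))*5 + 0)*(-11 + 4*((6/(-5))*5 + 0)))**2 = (((6*(-1/5))*5 + 0)*(-11 + 4*((6*(-1/5))*5 + 0)))**2 = ((-6/5*5 + 0)*(-11 + 4*(-6/5*5 + 0)))**2 = ((-6 + 0)*(-11 + 4*(-6 + 0)))**2 = (-6*(-11 + 4*(-6)))**2 = (-6*(-11 - 24))**2 = (-6*(-35))**2 = 210**2 = 44100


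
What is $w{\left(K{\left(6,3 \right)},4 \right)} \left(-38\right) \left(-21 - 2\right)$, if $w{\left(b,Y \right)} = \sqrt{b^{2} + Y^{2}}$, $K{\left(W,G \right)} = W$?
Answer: $1748 \sqrt{13} \approx 6302.5$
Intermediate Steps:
$w{\left(b,Y \right)} = \sqrt{Y^{2} + b^{2}}$
$w{\left(K{\left(6,3 \right)},4 \right)} \left(-38\right) \left(-21 - 2\right) = \sqrt{4^{2} + 6^{2}} \left(-38\right) \left(-21 - 2\right) = \sqrt{16 + 36} \left(-38\right) \left(-21 - 2\right) = \sqrt{52} \left(-38\right) \left(-23\right) = 2 \sqrt{13} \left(-38\right) \left(-23\right) = - 76 \sqrt{13} \left(-23\right) = 1748 \sqrt{13}$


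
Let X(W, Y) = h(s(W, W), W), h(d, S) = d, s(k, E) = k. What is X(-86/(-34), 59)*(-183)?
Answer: -7869/17 ≈ -462.88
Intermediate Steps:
X(W, Y) = W
X(-86/(-34), 59)*(-183) = -86/(-34)*(-183) = -86*(-1/34)*(-183) = (43/17)*(-183) = -7869/17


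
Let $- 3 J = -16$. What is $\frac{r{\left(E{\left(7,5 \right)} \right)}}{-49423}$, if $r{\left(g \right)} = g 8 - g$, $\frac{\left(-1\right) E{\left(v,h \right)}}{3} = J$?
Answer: $\frac{112}{49423} \approx 0.0022661$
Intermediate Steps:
$J = \frac{16}{3}$ ($J = \left(- \frac{1}{3}\right) \left(-16\right) = \frac{16}{3} \approx 5.3333$)
$E{\left(v,h \right)} = -16$ ($E{\left(v,h \right)} = \left(-3\right) \frac{16}{3} = -16$)
$r{\left(g \right)} = 7 g$ ($r{\left(g \right)} = 8 g - g = 7 g$)
$\frac{r{\left(E{\left(7,5 \right)} \right)}}{-49423} = \frac{7 \left(-16\right)}{-49423} = \left(-112\right) \left(- \frac{1}{49423}\right) = \frac{112}{49423}$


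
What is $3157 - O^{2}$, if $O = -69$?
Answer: $-1604$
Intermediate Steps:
$3157 - O^{2} = 3157 - \left(-69\right)^{2} = 3157 - 4761 = -1604$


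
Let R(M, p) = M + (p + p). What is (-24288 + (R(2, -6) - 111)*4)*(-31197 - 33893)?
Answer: 1612409480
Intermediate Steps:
R(M, p) = M + 2*p
(-24288 + (R(2, -6) - 111)*4)*(-31197 - 33893) = (-24288 + ((2 + 2*(-6)) - 111)*4)*(-31197 - 33893) = (-24288 + ((2 - 12) - 111)*4)*(-65090) = (-24288 + (-10 - 111)*4)*(-65090) = (-24288 - 121*4)*(-65090) = (-24288 - 484)*(-65090) = -24772*(-65090) = 1612409480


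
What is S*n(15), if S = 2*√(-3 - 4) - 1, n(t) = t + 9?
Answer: -24 + 48*I*√7 ≈ -24.0 + 127.0*I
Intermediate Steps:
n(t) = 9 + t
S = -1 + 2*I*√7 (S = 2*√(-7) - 1 = 2*(I*√7) - 1 = 2*I*√7 - 1 = -1 + 2*I*√7 ≈ -1.0 + 5.2915*I)
S*n(15) = (-1 + 2*I*√7)*(9 + 15) = (-1 + 2*I*√7)*24 = -24 + 48*I*√7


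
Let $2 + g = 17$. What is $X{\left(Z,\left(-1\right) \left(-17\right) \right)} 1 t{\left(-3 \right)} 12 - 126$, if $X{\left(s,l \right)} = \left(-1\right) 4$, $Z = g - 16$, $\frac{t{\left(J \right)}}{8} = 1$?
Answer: $-510$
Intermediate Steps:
$g = 15$ ($g = -2 + 17 = 15$)
$t{\left(J \right)} = 8$ ($t{\left(J \right)} = 8 \cdot 1 = 8$)
$Z = -1$ ($Z = 15 - 16 = -1$)
$X{\left(s,l \right)} = -4$
$X{\left(Z,\left(-1\right) \left(-17\right) \right)} 1 t{\left(-3 \right)} 12 - 126 = - 4 \cdot 1 \cdot 8 \cdot 12 - 126 = - 4 \cdot 8 \cdot 12 - 126 = \left(-4\right) 96 - 126 = -384 - 126 = -510$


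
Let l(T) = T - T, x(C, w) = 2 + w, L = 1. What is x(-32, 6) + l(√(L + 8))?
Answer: 8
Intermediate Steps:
l(T) = 0
x(-32, 6) + l(√(L + 8)) = (2 + 6) + 0 = 8 + 0 = 8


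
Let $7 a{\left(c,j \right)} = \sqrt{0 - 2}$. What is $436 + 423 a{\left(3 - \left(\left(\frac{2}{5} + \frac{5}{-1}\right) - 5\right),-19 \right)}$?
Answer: $436 + \frac{423 i \sqrt{2}}{7} \approx 436.0 + 85.459 i$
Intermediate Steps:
$a{\left(c,j \right)} = \frac{i \sqrt{2}}{7}$ ($a{\left(c,j \right)} = \frac{\sqrt{0 - 2}}{7} = \frac{\sqrt{-2}}{7} = \frac{i \sqrt{2}}{7}$)
$436 + 423 a{\left(3 - \left(\left(\frac{2}{5} + \frac{5}{-1}\right) - 5\right),-19 \right)} = 436 + 423 \frac{i \sqrt{2}}{7} = 436 + \frac{423 i \sqrt{2}}{7}$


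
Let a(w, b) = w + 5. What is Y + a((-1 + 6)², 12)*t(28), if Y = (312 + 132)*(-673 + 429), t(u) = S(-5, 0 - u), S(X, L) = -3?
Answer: -108426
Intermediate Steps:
a(w, b) = 5 + w
t(u) = -3
Y = -108336 (Y = 444*(-244) = -108336)
Y + a((-1 + 6)², 12)*t(28) = -108336 + (5 + (-1 + 6)²)*(-3) = -108336 + (5 + 5²)*(-3) = -108336 + (5 + 25)*(-3) = -108336 + 30*(-3) = -108336 - 90 = -108426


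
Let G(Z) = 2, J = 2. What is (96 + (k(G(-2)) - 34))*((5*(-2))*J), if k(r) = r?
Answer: -1280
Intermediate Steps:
(96 + (k(G(-2)) - 34))*((5*(-2))*J) = (96 + (2 - 34))*((5*(-2))*2) = (96 - 32)*(-10*2) = 64*(-20) = -1280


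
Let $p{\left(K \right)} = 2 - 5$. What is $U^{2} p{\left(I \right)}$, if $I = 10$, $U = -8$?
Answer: $-192$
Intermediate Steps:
$p{\left(K \right)} = -3$ ($p{\left(K \right)} = 2 - 5 = -3$)
$U^{2} p{\left(I \right)} = \left(-8\right)^{2} \left(-3\right) = 64 \left(-3\right) = -192$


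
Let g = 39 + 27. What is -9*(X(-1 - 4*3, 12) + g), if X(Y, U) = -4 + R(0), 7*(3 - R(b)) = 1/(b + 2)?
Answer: -8181/14 ≈ -584.36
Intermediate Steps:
g = 66
R(b) = 3 - 1/(7*(2 + b)) (R(b) = 3 - 1/(7*(b + 2)) = 3 - 1/(7*(2 + b)))
X(Y, U) = -15/14 (X(Y, U) = -4 + (41 + 21*0)/(7*(2 + 0)) = -4 + (⅐)*(41 + 0)/2 = -4 + (⅐)*(½)*41 = -4 + 41/14 = -15/14)
-9*(X(-1 - 4*3, 12) + g) = -9*(-15/14 + 66) = -9*909/14 = -8181/14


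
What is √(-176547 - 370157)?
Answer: 4*I*√34169 ≈ 739.39*I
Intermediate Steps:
√(-176547 - 370157) = √(-546704) = 4*I*√34169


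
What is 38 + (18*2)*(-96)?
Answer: -3418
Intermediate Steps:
38 + (18*2)*(-96) = 38 + 36*(-96) = 38 - 3456 = -3418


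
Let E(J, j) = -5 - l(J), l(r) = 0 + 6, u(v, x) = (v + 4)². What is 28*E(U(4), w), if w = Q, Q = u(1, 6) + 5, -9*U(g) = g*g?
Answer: -308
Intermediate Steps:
u(v, x) = (4 + v)²
l(r) = 6
U(g) = -g²/9 (U(g) = -g*g/9 = -g²/9)
Q = 30 (Q = (4 + 1)² + 5 = 5² + 5 = 25 + 5 = 30)
w = 30
E(J, j) = -11 (E(J, j) = -5 - 1*6 = -5 - 6 = -11)
28*E(U(4), w) = 28*(-11) = -308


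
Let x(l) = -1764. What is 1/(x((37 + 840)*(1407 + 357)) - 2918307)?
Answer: -1/2920071 ≈ -3.4246e-7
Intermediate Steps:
1/(x((37 + 840)*(1407 + 357)) - 2918307) = 1/(-1764 - 2918307) = 1/(-2920071) = -1/2920071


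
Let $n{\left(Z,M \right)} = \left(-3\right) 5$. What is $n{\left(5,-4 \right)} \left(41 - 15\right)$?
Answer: $-390$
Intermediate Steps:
$n{\left(Z,M \right)} = -15$
$n{\left(5,-4 \right)} \left(41 - 15\right) = - 15 \left(41 - 15\right) = \left(-15\right) 26 = -390$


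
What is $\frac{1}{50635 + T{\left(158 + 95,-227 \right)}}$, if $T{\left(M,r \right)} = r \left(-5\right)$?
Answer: $\frac{1}{51770} \approx 1.9316 \cdot 10^{-5}$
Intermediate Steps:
$T{\left(M,r \right)} = - 5 r$
$\frac{1}{50635 + T{\left(158 + 95,-227 \right)}} = \frac{1}{50635 - -1135} = \frac{1}{50635 + 1135} = \frac{1}{51770}$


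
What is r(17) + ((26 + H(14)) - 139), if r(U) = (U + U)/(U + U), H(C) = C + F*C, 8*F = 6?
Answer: -175/2 ≈ -87.500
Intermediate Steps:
F = ¾ (F = (⅛)*6 = ¾ ≈ 0.75000)
H(C) = 7*C/4 (H(C) = C + 3*C/4 = 7*C/4)
r(U) = 1 (r(U) = (2*U)/((2*U)) = (2*U)*(1/(2*U)) = 1)
r(17) + ((26 + H(14)) - 139) = 1 + ((26 + (7/4)*14) - 139) = 1 + ((26 + 49/2) - 139) = 1 + (101/2 - 139) = 1 - 177/2 = -175/2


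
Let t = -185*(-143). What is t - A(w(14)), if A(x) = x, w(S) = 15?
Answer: 26440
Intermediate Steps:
t = 26455
t - A(w(14)) = 26455 - 1*15 = 26455 - 15 = 26440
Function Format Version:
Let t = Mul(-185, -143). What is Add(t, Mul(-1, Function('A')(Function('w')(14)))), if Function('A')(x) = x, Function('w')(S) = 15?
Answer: 26440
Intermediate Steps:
t = 26455
Add(t, Mul(-1, Function('A')(Function('w')(14)))) = Add(26455, Mul(-1, 15)) = Add(26455, -15) = 26440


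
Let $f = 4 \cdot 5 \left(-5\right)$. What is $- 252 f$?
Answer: $25200$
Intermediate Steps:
$f = -100$ ($f = 20 \left(-5\right) = -100$)
$- 252 f = \left(-252\right) \left(-100\right) = 25200$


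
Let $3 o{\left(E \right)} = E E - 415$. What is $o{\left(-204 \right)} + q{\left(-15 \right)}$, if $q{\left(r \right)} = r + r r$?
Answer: $\frac{41831}{3} \approx 13944.0$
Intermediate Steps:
$o{\left(E \right)} = - \frac{415}{3} + \frac{E^{2}}{3}$ ($o{\left(E \right)} = \frac{E E - 415}{3} = \frac{E^{2} - 415}{3} = \frac{-415 + E^{2}}{3} = - \frac{415}{3} + \frac{E^{2}}{3}$)
$q{\left(r \right)} = r + r^{2}$
$o{\left(-204 \right)} + q{\left(-15 \right)} = \left(- \frac{415}{3} + \frac{\left(-204\right)^{2}}{3}\right) - 15 \left(1 - 15\right) = \left(- \frac{415}{3} + \frac{1}{3} \cdot 41616\right) - -210 = \left(- \frac{415}{3} + 13872\right) + 210 = \frac{41201}{3} + 210 = \frac{41831}{3}$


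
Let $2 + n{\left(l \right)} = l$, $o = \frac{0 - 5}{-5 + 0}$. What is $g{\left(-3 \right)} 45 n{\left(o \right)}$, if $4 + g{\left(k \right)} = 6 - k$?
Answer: $-225$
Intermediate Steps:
$o = 1$ ($o = - \frac{5}{-5} = \left(-5\right) \left(- \frac{1}{5}\right) = 1$)
$n{\left(l \right)} = -2 + l$
$g{\left(k \right)} = 2 - k$ ($g{\left(k \right)} = -4 - \left(-6 + k\right) = 2 - k$)
$g{\left(-3 \right)} 45 n{\left(o \right)} = \left(2 - -3\right) 45 \left(-2 + 1\right) = \left(2 + 3\right) 45 \left(-1\right) = 5 \cdot 45 \left(-1\right) = 225 \left(-1\right) = -225$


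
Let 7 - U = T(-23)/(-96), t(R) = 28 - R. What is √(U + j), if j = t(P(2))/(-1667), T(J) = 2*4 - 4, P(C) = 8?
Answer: √2812992486/20004 ≈ 2.6514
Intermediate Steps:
T(J) = 4 (T(J) = 8 - 4 = 4)
j = -20/1667 (j = (28 - 1*8)/(-1667) = (28 - 8)*(-1/1667) = 20*(-1/1667) = -20/1667 ≈ -0.011998)
U = 169/24 (U = 7 - 4/(-96) = 7 - 4*(-1)/96 = 7 - 1*(-1/24) = 7 + 1/24 = 169/24 ≈ 7.0417)
√(U + j) = √(169/24 - 20/1667) = √(281243/40008) = √2812992486/20004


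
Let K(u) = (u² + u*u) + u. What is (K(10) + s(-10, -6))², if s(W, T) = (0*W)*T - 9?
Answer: 40401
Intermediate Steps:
s(W, T) = -9 (s(W, T) = 0*T - 9 = 0 - 9 = -9)
K(u) = u + 2*u² (K(u) = (u² + u²) + u = 2*u² + u = u + 2*u²)
(K(10) + s(-10, -6))² = (10*(1 + 2*10) - 9)² = (10*(1 + 20) - 9)² = (10*21 - 9)² = (210 - 9)² = 201² = 40401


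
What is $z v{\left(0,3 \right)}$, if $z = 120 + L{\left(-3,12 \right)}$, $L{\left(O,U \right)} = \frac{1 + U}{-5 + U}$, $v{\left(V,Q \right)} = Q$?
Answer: $\frac{2559}{7} \approx 365.57$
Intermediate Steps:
$L{\left(O,U \right)} = \frac{1 + U}{-5 + U}$
$z = \frac{853}{7}$ ($z = 120 + \frac{1 + 12}{-5 + 12} = 120 + \frac{1}{7} \cdot 13 = 120 + \frac{13}{7} = \frac{853}{7} \approx 121.86$)
$z v{\left(0,3 \right)} = \frac{853}{7} \cdot 3 = \frac{2559}{7}$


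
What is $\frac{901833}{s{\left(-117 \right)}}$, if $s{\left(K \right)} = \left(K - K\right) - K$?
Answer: $\frac{300611}{39} \approx 7708.0$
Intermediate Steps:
$s{\left(K \right)} = - K$ ($s{\left(K \right)} = 0 - K = - K$)
$\frac{901833}{s{\left(-117 \right)}} = \frac{901833}{\left(-1\right) \left(-117\right)} = \frac{901833}{117} = 901833 \cdot \frac{1}{117} = \frac{300611}{39}$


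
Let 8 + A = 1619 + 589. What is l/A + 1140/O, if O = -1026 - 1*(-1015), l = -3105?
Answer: -46221/440 ≈ -105.05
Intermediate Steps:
O = -11 (O = -1026 + 1015 = -11)
A = 2200 (A = -8 + (1619 + 589) = -8 + 2208 = 2200)
l/A + 1140/O = -3105/2200 + 1140/(-11) = -3105*1/2200 + 1140*(-1/11) = -621/440 - 1140/11 = -46221/440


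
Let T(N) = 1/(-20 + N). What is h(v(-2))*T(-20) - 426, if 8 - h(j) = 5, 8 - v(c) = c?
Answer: -17043/40 ≈ -426.08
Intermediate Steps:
v(c) = 8 - c
h(j) = 3 (h(j) = 8 - 1*5 = 8 - 5 = 3)
h(v(-2))*T(-20) - 426 = 3/(-20 - 20) - 426 = 3/(-40) - 426 = 3*(-1/40) - 426 = -3/40 - 426 = -17043/40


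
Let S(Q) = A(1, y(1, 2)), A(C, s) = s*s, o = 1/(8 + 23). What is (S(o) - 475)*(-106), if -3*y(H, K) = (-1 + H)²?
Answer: 50350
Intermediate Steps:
y(H, K) = -(-1 + H)²/3
o = 1/31 ≈ 0.032258
A(C, s) = s²
S(Q) = 0 (S(Q) = (-(-1 + 1)²/3)² = (-⅓*0²)² = (-⅓*0)² = 0² = 0)
(S(o) - 475)*(-106) = (0 - 475)*(-106) = -475*(-106) = 50350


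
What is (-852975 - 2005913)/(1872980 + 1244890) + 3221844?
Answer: 5022643946696/1558935 ≈ 3.2218e+6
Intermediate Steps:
(-852975 - 2005913)/(1872980 + 1244890) + 3221844 = -2858888/3117870 + 3221844 = -2858888*1/3117870 + 3221844 = -1429444/1558935 + 3221844 = 5022643946696/1558935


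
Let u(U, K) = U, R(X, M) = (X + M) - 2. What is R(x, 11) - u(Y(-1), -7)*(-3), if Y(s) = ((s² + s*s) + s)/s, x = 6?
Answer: 12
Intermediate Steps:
Y(s) = (s + 2*s²)/s (Y(s) = ((s² + s²) + s)/s = (2*s² + s)/s = (s + 2*s²)/s)
R(X, M) = -2 + M + X (R(X, M) = (M + X) - 2 = -2 + M + X)
R(x, 11) - u(Y(-1), -7)*(-3) = (-2 + 11 + 6) - (1 + 2*(-1))*(-3) = 15 - (1 - 2)*(-3) = 15 - 1*(-1)*(-3) = 15 + 1*(-3) = 15 - 3 = 12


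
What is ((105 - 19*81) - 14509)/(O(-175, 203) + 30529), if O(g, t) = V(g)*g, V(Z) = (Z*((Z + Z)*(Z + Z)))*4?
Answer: -15943/15006280529 ≈ -1.0624e-6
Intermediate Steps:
V(Z) = 16*Z³ (V(Z) = (Z*((2*Z)*(2*Z)))*4 = (Z*(4*Z²))*4 = (4*Z³)*4 = 16*Z³)
O(g, t) = 16*g⁴ (O(g, t) = (16*g³)*g = 16*g⁴)
((105 - 19*81) - 14509)/(O(-175, 203) + 30529) = ((105 - 19*81) - 14509)/(16*(-175)⁴ + 30529) = ((105 - 1539) - 14509)/(16*937890625 + 30529) = (-1434 - 14509)/(15006250000 + 30529) = -15943/15006280529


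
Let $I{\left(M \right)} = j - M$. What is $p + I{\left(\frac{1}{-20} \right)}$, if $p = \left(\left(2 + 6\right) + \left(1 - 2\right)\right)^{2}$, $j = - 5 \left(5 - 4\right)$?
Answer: $\frac{881}{20} \approx 44.05$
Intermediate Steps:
$j = -5$ ($j = \left(-5\right) 1 = -5$)
$I{\left(M \right)} = -5 - M$
$p = 49$ ($p = \left(8 + \left(1 - 2\right)\right)^{2} = \left(8 - 1\right)^{2} = 7^{2} = 49$)
$p + I{\left(\frac{1}{-20} \right)} = 49 - \frac{99}{20} = \frac{881}{20}$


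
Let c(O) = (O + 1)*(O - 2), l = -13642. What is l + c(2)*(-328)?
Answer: -13642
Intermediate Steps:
c(O) = (1 + O)*(-2 + O)
l + c(2)*(-328) = -13642 + (-2 + 2**2 - 1*2)*(-328) = -13642 + (-2 + 4 - 2)*(-328) = -13642 + 0*(-328) = -13642 + 0 = -13642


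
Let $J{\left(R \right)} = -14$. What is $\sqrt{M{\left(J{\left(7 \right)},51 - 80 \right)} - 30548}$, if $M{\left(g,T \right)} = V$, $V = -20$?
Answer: $2 i \sqrt{7642} \approx 174.84 i$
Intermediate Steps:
$M{\left(g,T \right)} = -20$
$\sqrt{M{\left(J{\left(7 \right)},51 - 80 \right)} - 30548} = \sqrt{-20 - 30548} = \sqrt{-30568} = 2 i \sqrt{7642}$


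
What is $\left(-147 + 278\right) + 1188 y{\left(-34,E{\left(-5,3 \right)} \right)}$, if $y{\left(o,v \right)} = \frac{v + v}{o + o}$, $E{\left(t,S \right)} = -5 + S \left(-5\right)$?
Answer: $\frac{14107}{17} \approx 829.82$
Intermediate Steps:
$E{\left(t,S \right)} = -5 - 5 S$
$y{\left(o,v \right)} = \frac{v}{o}$ ($y{\left(o,v \right)} = \frac{2 v}{2 o} = 2 v \frac{1}{2 o} = \frac{v}{o}$)
$\left(-147 + 278\right) + 1188 y{\left(-34,E{\left(-5,3 \right)} \right)} = \left(-147 + 278\right) + 1188 \frac{-5 - 15}{-34} = 131 + 1188 \left(-5 - 15\right) \left(- \frac{1}{34}\right) = 131 + 1188 \left(\left(-20\right) \left(- \frac{1}{34}\right)\right) = 131 + 1188 \cdot \frac{10}{17} = 131 + \frac{11880}{17} = \frac{14107}{17}$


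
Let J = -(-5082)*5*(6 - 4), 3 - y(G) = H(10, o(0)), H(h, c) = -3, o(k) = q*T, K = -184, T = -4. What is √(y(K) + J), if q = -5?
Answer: √50826 ≈ 225.45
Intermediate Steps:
o(k) = 20 (o(k) = -5*(-4) = 20)
y(G) = 6 (y(G) = 3 - 1*(-3) = 3 + 3 = 6)
J = 50820 (J = -(-5082)*5*2 = -(-5082)*10 = -1*(-50820) = 50820)
√(y(K) + J) = √(6 + 50820) = √50826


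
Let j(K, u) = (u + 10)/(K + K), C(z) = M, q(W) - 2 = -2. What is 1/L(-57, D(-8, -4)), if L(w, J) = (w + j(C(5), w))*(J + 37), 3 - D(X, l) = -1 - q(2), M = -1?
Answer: -2/2747 ≈ -0.00072807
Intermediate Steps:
q(W) = 0 (q(W) = 2 - 2 = 0)
C(z) = -1
D(X, l) = 4 (D(X, l) = 3 - (-1 - 1*0) = 3 - (-1 + 0) = 3 - 1*(-1) = 3 + 1 = 4)
j(K, u) = (10 + u)/(2*K) (j(K, u) = (10 + u)/((2*K)) = (10 + u)*(1/(2*K)) = (10 + u)/(2*K))
L(w, J) = (-5 + w/2)*(37 + J) (L(w, J) = (w + (½)*(10 + w)/(-1))*(J + 37) = (w + (½)*(-1)*(10 + w))*(37 + J) = (w + (-5 - w/2))*(37 + J) = (-5 + w/2)*(37 + J))
1/L(-57, D(-8, -4)) = 1/(-185 - 5*4 + (37/2)*(-57) + (½)*4*(-57)) = 1/(-185 - 20 - 2109/2 - 114) = 1/(-2747/2) = -2/2747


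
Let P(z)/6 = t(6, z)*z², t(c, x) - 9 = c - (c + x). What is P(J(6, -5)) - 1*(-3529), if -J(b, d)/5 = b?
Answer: 214129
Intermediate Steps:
J(b, d) = -5*b
t(c, x) = 9 - x (t(c, x) = 9 + (c - (c + x)) = 9 + (c + (-c - x)) = 9 - x)
P(z) = 6*z²*(9 - z) (P(z) = 6*((9 - z)*z²) = 6*(z²*(9 - z)) = 6*z²*(9 - z))
P(J(6, -5)) - 1*(-3529) = 6*(-5*6)²*(9 - (-5)*6) - 1*(-3529) = 6*(-30)²*(9 - 1*(-30)) + 3529 = 6*900*(9 + 30) + 3529 = 6*900*39 + 3529 = 210600 + 3529 = 214129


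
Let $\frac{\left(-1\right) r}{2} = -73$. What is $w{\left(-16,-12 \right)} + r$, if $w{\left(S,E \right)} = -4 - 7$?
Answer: $135$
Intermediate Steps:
$r = 146$ ($r = \left(-2\right) \left(-73\right) = 146$)
$w{\left(S,E \right)} = -11$
$w{\left(-16,-12 \right)} + r = -11 + 146 = 135$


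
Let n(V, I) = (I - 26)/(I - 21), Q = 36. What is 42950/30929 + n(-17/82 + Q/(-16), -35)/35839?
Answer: 86201849469/62074008136 ≈ 1.3887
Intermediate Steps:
n(V, I) = (-26 + I)/(-21 + I)
42950/30929 + n(-17/82 + Q/(-16), -35)/35839 = 42950/30929 + ((-26 - 35)/(-21 - 35))/35839 = 42950*(1/30929) + (-61/(-56))*(1/35839) = 42950/30929 - 1/56*(-61)*(1/35839) = 42950/30929 + (61/56)*(1/35839) = 42950/30929 + 61/2006984 = 86201849469/62074008136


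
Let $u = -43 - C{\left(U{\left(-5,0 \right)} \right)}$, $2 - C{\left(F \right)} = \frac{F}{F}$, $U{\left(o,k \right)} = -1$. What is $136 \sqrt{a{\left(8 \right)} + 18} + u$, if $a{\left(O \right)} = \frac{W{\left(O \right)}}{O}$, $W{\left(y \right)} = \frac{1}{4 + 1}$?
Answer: $-44 + \frac{34 \sqrt{7210}}{5} \approx 533.4$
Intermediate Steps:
$W{\left(y \right)} = \frac{1}{5}$
$C{\left(F \right)} = 1$ ($C{\left(F \right)} = 2 - \frac{F}{F} = 2 - 1 = 1$)
$a{\left(O \right)} = \frac{1}{5 O}$
$u = -44$ ($u = -43 - 1 = -44$)
$136 \sqrt{a{\left(8 \right)} + 18} + u = 136 \sqrt{\frac{1}{5 \cdot 8} + 18} - 44 = 136 \sqrt{\frac{1}{5} \cdot \frac{1}{8} + 18} - 44 = 136 \sqrt{\frac{1}{40} + 18} - 44 = 136 \sqrt{\frac{721}{40}} - 44 = 136 \frac{\sqrt{7210}}{20} - 44 = \frac{34 \sqrt{7210}}{5} - 44 = -44 + \frac{34 \sqrt{7210}}{5}$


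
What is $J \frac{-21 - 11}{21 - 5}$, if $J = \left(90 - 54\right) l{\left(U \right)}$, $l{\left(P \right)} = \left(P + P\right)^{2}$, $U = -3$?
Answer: $-2592$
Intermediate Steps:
$l{\left(P \right)} = 4 P^{2}$ ($l{\left(P \right)} = \left(2 P\right)^{2} = 4 P^{2}$)
$J = 1296$ ($J = \left(90 - 54\right) 4 \left(-3\right)^{2} = 36 \cdot 4 \cdot 9 = 36 \cdot 36 = 1296$)
$J \frac{-21 - 11}{21 - 5} = 1296 \frac{-21 - 11}{21 - 5} = 1296 \left(- \frac{32}{16}\right) = 1296 \left(\left(-32\right) \frac{1}{16}\right) = 1296 \left(-2\right) = -2592$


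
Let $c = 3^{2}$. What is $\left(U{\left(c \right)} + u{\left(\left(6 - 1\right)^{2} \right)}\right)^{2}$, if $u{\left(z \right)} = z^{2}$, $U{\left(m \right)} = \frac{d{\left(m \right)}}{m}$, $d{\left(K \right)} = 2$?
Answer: $\frac{31663129}{81} \approx 3.909 \cdot 10^{5}$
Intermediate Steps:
$c = 9$
$U{\left(m \right)} = \frac{2}{m}$
$\left(U{\left(c \right)} + u{\left(\left(6 - 1\right)^{2} \right)}\right)^{2} = \left(\frac{2}{9} + \left(\left(6 - 1\right)^{2}\right)^{2}\right)^{2} = \left(2 \cdot \frac{1}{9} + \left(5^{2}\right)^{2}\right)^{2} = \left(\frac{2}{9} + 25^{2}\right)^{2} = \left(\frac{2}{9} + 625\right)^{2} = \left(\frac{5627}{9}\right)^{2} = \frac{31663129}{81}$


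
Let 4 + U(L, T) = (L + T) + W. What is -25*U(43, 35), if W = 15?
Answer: -2225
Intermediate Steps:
U(L, T) = 11 + L + T (U(L, T) = -4 + ((L + T) + 15) = -4 + (15 + L + T) = 11 + L + T)
-25*U(43, 35) = -25*(11 + 43 + 35) = -25*89 = -2225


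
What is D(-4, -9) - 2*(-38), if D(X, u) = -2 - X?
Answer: 78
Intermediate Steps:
D(-4, -9) - 2*(-38) = (-2 - 1*(-4)) - 2*(-38) = (-2 + 4) + 76 = 2 + 76 = 78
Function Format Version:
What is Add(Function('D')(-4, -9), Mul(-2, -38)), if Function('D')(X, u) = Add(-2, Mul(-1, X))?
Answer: 78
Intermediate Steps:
Add(Function('D')(-4, -9), Mul(-2, -38)) = Add(Add(-2, Mul(-1, -4)), Mul(-2, -38)) = Add(Add(-2, 4), 76) = Add(2, 76) = 78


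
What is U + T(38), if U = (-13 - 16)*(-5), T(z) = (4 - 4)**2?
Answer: 145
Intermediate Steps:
T(z) = 0 (T(z) = 0**2 = 0)
U = 145 (U = -29*(-5) = 145)
U + T(38) = 145 + 0 = 145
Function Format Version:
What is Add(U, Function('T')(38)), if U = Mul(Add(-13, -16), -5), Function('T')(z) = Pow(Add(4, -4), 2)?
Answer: 145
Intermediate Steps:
Function('T')(z) = 0 (Function('T')(z) = Pow(0, 2) = 0)
U = 145 (U = Mul(-29, -5) = 145)
Add(U, Function('T')(38)) = Add(145, 0) = 145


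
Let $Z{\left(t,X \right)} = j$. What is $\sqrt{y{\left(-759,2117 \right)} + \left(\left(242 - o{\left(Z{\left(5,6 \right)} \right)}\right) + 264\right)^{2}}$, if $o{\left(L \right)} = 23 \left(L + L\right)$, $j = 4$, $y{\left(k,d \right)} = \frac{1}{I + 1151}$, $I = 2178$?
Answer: $\frac{\sqrt{1149051079173}}{3329} \approx 322.0$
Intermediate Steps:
$y{\left(k,d \right)} = \frac{1}{3329}$ ($y{\left(k,d \right)} = \frac{1}{2178 + 1151} = \frac{1}{3329}$)
$Z{\left(t,X \right)} = 4$
$o{\left(L \right)} = 46 L$ ($o{\left(L \right)} = 23 \cdot 2 L = 46 L$)
$\sqrt{y{\left(-759,2117 \right)} + \left(\left(242 - o{\left(Z{\left(5,6 \right)} \right)}\right) + 264\right)^{2}} = \sqrt{\frac{1}{3329} + \left(\left(242 - 46 \cdot 4\right) + 264\right)^{2}} = \sqrt{\frac{1}{3329} + \left(\left(242 - 184\right) + 264\right)^{2}} = \sqrt{\frac{1}{3329} + \left(58 + 264\right)^{2}} = \sqrt{\frac{1}{3329} + 322^{2}} = \sqrt{\frac{1}{3329} + 103684} = \sqrt{\frac{345164037}{3329}} = \frac{\sqrt{1149051079173}}{3329}$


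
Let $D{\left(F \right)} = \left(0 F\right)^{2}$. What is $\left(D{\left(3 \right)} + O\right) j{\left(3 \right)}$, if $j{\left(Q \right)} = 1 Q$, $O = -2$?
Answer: $-6$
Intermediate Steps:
$j{\left(Q \right)} = Q$
$D{\left(F \right)} = 0$ ($D{\left(F \right)} = 0^{2} = 0$)
$\left(D{\left(3 \right)} + O\right) j{\left(3 \right)} = \left(0 - 2\right) 3 = \left(-2\right) 3 = -6$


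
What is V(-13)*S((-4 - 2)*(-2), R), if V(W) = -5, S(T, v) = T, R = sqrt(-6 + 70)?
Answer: -60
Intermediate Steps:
R = 8 (R = sqrt(64) = 8)
V(-13)*S((-4 - 2)*(-2), R) = -5*(-4 - 2)*(-2) = -(-30)*(-2) = -5*12 = -60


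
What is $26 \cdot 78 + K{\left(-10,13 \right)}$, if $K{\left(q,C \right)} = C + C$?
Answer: $2054$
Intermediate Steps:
$K{\left(q,C \right)} = 2 C$
$26 \cdot 78 + K{\left(-10,13 \right)} = 26 \cdot 78 + 2 \cdot 13 = 2028 + 26 = 2054$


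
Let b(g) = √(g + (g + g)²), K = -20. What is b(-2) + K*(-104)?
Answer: 2080 + √14 ≈ 2083.7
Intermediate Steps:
b(g) = √(g + 4*g²) (b(g) = √(g + (2*g)²) = √(g + 4*g²))
b(-2) + K*(-104) = √(-2*(1 + 4*(-2))) - 20*(-104) = √(-2*(1 - 8)) + 2080 = √(-2*(-7)) + 2080 = √14 + 2080 = 2080 + √14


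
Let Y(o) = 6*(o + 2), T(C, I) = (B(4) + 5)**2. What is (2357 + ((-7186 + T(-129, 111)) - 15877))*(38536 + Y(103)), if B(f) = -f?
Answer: -810932030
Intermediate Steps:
T(C, I) = 1 (T(C, I) = (-1*4 + 5)**2 = (-4 + 5)**2 = 1**2 = 1)
Y(o) = 12 + 6*o (Y(o) = 6*(2 + o) = 12 + 6*o)
(2357 + ((-7186 + T(-129, 111)) - 15877))*(38536 + Y(103)) = (2357 + ((-7186 + 1) - 15877))*(38536 + (12 + 6*103)) = (2357 + (-7185 - 15877))*(38536 + (12 + 618)) = (2357 - 23062)*(38536 + 630) = -20705*39166 = -810932030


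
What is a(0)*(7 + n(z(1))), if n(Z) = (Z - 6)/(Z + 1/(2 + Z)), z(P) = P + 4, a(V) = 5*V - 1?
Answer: -245/36 ≈ -6.8056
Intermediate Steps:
a(V) = -1 + 5*V
z(P) = 4 + P
n(Z) = (-6 + Z)/(Z + 1/(2 + Z))
a(0)*(7 + n(z(1))) = (-1 + 5*0)*(7 + (-12 + (4 + 1)² - 4*(4 + 1))/(1 + (4 + 1)² + 2*(4 + 1))) = (-1 + 0)*(7 + (-12 + 5² - 4*5)/(1 + 5² + 2*5)) = -(7 + (-12 + 25 - 20)/(1 + 25 + 10)) = -(7 - 7/36) = -1*245/36 = -245/36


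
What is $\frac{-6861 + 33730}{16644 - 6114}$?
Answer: $\frac{26869}{10530} \approx 2.5517$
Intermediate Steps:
$\frac{-6861 + 33730}{16644 - 6114} = \frac{26869}{10530}$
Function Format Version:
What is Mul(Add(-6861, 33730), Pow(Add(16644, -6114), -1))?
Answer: Rational(26869, 10530) ≈ 2.5517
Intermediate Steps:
Mul(Add(-6861, 33730), Pow(Add(16644, -6114), -1)) = Mul(26869, Pow(10530, -1)) = Mul(26869, Rational(1, 10530)) = Rational(26869, 10530)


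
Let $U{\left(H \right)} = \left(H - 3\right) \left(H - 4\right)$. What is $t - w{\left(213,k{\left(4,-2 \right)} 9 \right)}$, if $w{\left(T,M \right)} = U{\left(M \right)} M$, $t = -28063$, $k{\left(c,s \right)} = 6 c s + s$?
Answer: $92519837$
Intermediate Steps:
$k{\left(c,s \right)} = s + 6 c s$ ($k{\left(c,s \right)} = 6 c s + s = s + 6 c s$)
$U{\left(H \right)} = \left(-4 + H\right) \left(-3 + H\right)$ ($U{\left(H \right)} = \left(-3 + H\right) \left(-4 + H\right) = \left(-4 + H\right) \left(-3 + H\right)$)
$w{\left(T,M \right)} = M \left(12 + M^{2} - 7 M\right)$ ($w{\left(T,M \right)} = \left(12 + M^{2} - 7 M\right) M = M \left(12 + M^{2} - 7 M\right)$)
$t - w{\left(213,k{\left(4,-2 \right)} 9 \right)} = -28063 - - 2 \left(1 + 6 \cdot 4\right) 9 \left(12 + \left(- 2 \left(1 + 6 \cdot 4\right) 9\right)^{2} - 7 - 2 \left(1 + 6 \cdot 4\right) 9\right) = -28063 - - 2 \left(1 + 24\right) 9 \left(12 + \left(- 2 \left(1 + 24\right) 9\right)^{2} - 7 - 2 \left(1 + 24\right) 9\right) = -28063 - \left(-2\right) 25 \cdot 9 \left(12 + \left(\left(-2\right) 25 \cdot 9\right)^{2} - 7 \left(-2\right) 25 \cdot 9\right) = -28063 - \left(-50\right) 9 \left(12 + \left(\left(-50\right) 9\right)^{2} - 7 \left(\left(-50\right) 9\right)\right) = -28063 - - 450 \left(12 + \left(-450\right)^{2} - -3150\right) = -28063 - - 450 \left(12 + 202500 + 3150\right) = -28063 - \left(-450\right) 205662 = -28063 - -92547900 = -28063 + 92547900 = 92519837$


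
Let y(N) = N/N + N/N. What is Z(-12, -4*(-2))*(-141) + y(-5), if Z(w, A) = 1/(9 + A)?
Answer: -107/17 ≈ -6.2941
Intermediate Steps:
y(N) = 2 (y(N) = 1 + 1 = 2)
Z(-12, -4*(-2))*(-141) + y(-5) = -141/(9 - 4*(-2)) + 2 = -141/(9 - 2*(-4)) + 2 = -141/(9 + 8) + 2 = -141/17 + 2 = -107/17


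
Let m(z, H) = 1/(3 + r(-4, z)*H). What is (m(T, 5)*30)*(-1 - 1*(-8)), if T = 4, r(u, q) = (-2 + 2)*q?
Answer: 70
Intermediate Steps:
r(u, q) = 0 (r(u, q) = 0*q = 0)
m(z, H) = ⅓ (m(z, H) = 1/(3 + 0*H) = 1/(3 + 0) = 1/3 = ⅓)
(m(T, 5)*30)*(-1 - 1*(-8)) = ((⅓)*30)*(-1 - 1*(-8)) = 10*(-1 + 8) = 10*7 = 70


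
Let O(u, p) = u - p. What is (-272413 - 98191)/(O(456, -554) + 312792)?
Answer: -185302/156901 ≈ -1.1810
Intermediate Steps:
(-272413 - 98191)/(O(456, -554) + 312792) = (-272413 - 98191)/((456 - 1*(-554)) + 312792) = -370604/((456 + 554) + 312792) = -370604/(1010 + 312792) = -370604/313802 = -370604*1/313802 = -185302/156901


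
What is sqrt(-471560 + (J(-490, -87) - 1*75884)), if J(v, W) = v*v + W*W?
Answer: 5*I*sqrt(11991) ≈ 547.52*I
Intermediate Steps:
J(v, W) = W**2 + v**2 (J(v, W) = v**2 + W**2 = W**2 + v**2)
sqrt(-471560 + (J(-490, -87) - 1*75884)) = sqrt(-471560 + (((-87)**2 + (-490)**2) - 1*75884)) = sqrt(-471560 + ((7569 + 240100) - 75884)) = sqrt(-471560 + (247669 - 75884)) = sqrt(-471560 + 171785) = sqrt(-299775) = 5*I*sqrt(11991)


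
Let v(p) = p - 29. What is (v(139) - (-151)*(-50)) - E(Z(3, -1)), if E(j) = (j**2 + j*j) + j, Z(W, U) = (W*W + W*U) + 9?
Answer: -7905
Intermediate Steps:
Z(W, U) = 9 + W**2 + U*W (Z(W, U) = (W**2 + U*W) + 9 = 9 + W**2 + U*W)
E(j) = j + 2*j**2 (E(j) = (j**2 + j**2) + j = 2*j**2 + j = j + 2*j**2)
v(p) = -29 + p
(v(139) - (-151)*(-50)) - E(Z(3, -1)) = ((-29 + 139) - (-151)*(-50)) - (9 + 3**2 - 1*3)*(1 + 2*(9 + 3**2 - 1*3)) = (110 - 1*7550) - (9 + 9 - 3)*(1 + 2*(9 + 9 - 3)) = (110 - 7550) - 15*(1 + 2*15) = -7440 - 15*(1 + 30) = -7440 - 15*31 = -7440 - 1*465 = -7440 - 465 = -7905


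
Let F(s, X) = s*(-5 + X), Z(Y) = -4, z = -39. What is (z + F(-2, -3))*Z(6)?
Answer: 92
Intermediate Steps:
(z + F(-2, -3))*Z(6) = (-39 - 2*(-5 - 3))*(-4) = (-39 - 2*(-8))*(-4) = (-39 + 16)*(-4) = -23*(-4) = 92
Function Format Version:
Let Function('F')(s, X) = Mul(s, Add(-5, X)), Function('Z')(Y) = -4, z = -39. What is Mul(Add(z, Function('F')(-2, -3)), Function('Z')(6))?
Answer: 92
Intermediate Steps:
Mul(Add(z, Function('F')(-2, -3)), Function('Z')(6)) = Mul(Add(-39, Mul(-2, Add(-5, -3))), -4) = Mul(Add(-39, Mul(-2, -8)), -4) = Mul(Add(-39, 16), -4) = Mul(-23, -4) = 92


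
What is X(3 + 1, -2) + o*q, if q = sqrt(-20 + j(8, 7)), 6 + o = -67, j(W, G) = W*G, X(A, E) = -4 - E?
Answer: -440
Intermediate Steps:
j(W, G) = G*W
o = -73 (o = -6 - 67 = -73)
q = 6 (q = sqrt(-20 + 7*8) = sqrt(-20 + 56) = sqrt(36) = 6)
X(3 + 1, -2) + o*q = (-4 - 1*(-2)) - 73*6 = (-4 + 2) - 438 = -2 - 438 = -440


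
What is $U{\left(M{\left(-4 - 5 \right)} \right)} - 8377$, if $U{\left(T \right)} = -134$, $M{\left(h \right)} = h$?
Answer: $-8511$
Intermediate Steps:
$U{\left(M{\left(-4 - 5 \right)} \right)} - 8377 = -134 - 8377 = -8511$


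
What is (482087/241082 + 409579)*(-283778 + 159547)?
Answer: -12266892756176515/241082 ≈ -5.0883e+10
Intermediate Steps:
(482087/241082 + 409579)*(-283778 + 159547) = (482087*(1/241082) + 409579)*(-124231) = (482087/241082 + 409579)*(-124231) = (98742606565/241082)*(-124231) = -12266892756176515/241082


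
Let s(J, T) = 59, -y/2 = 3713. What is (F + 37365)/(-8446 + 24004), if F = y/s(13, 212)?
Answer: 2197109/917922 ≈ 2.3936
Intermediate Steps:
y = -7426 (y = -2*3713 = -7426)
F = -7426/59 ≈ -125.86
(F + 37365)/(-8446 + 24004) = (-7426/59 + 37365)/(-8446 + 24004) = (2197109/59)/15558 = (2197109/59)*(1/15558) = 2197109/917922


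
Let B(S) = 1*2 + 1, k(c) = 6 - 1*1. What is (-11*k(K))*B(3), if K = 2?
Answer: -165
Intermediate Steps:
k(c) = 5 (k(c) = 6 - 1 = 5)
B(S) = 3 (B(S) = 2 + 1 = 3)
(-11*k(K))*B(3) = -11*5*3 = -55*3 = -165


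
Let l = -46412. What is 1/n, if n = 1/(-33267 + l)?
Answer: -79679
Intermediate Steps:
n = -1/79679 (n = 1/(-33267 - 46412) = 1/(-79679) = -1/79679 ≈ -1.2550e-5)
1/n = 1/(-1/79679) = -79679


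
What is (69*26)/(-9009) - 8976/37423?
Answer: -3794914/8644713 ≈ -0.43899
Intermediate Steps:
(69*26)/(-9009) - 8976/37423 = 1794*(-1/9009) - 8976*1/37423 = -46/231 - 8976/37423 = -3794914/8644713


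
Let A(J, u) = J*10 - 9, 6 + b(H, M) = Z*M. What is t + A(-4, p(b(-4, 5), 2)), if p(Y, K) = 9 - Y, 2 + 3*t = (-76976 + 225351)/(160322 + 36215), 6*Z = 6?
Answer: -29135638/589611 ≈ -49.415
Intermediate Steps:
Z = 1 (Z = (1/6)*6 = 1)
b(H, M) = -6 + M (b(H, M) = -6 + 1*M = -6 + M)
t = -244699/589611 (t = -2/3 + ((-76976 + 225351)/(160322 + 36215))/3 = -2/3 + (148375/196537)/3 = -2/3 + (148375*(1/196537))/3 = -2/3 + (1/3)*(148375/196537) = -2/3 + 148375/589611 = -244699/589611 ≈ -0.41502)
A(J, u) = -9 + 10*J (A(J, u) = 10*J - 9 = -9 + 10*J)
t + A(-4, p(b(-4, 5), 2)) = -244699/589611 + (-9 + 10*(-4)) = -244699/589611 + (-9 - 40) = -244699/589611 - 49 = -29135638/589611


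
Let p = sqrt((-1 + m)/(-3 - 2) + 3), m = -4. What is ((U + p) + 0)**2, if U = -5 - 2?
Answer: 25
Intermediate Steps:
U = -7
p = 2 (p = sqrt((-1 - 4)/(-3 - 2) + 3) = sqrt(-5/(-5) + 3) = sqrt(-5*(-1/5) + 3) = sqrt(1 + 3) = sqrt(4) = 2)
((U + p) + 0)**2 = ((-7 + 2) + 0)**2 = (-5 + 0)**2 = (-5)**2 = 25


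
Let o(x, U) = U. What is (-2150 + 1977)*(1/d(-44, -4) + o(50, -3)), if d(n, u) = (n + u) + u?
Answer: 27161/52 ≈ 522.33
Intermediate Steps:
d(n, u) = n + 2*u
(-2150 + 1977)*(1/d(-44, -4) + o(50, -3)) = (-2150 + 1977)*(1/(-44 + 2*(-4)) - 3) = -173*(1/(-44 - 8) - 3) = -173*(1/(-52) - 3) = -173*(-1/52 - 3) = -173*(-157/52) = 27161/52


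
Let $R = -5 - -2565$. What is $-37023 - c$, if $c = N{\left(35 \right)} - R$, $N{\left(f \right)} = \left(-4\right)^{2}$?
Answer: $-34479$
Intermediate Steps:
$R = 2560$ ($R = -5 + 2565 = 2560$)
$N{\left(f \right)} = 16$
$c = -2544$ ($c = 16 - 2560 = -2544$)
$-37023 - c = -37023 - -2544 = -37023 + 2544 = -34479$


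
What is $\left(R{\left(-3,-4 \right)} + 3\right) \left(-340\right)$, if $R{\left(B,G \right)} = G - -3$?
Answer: $-680$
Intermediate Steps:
$R{\left(B,G \right)} = 3 + G$ ($R{\left(B,G \right)} = G + 3 = 3 + G$)
$\left(R{\left(-3,-4 \right)} + 3\right) \left(-340\right) = \left(\left(3 - 4\right) + 3\right) \left(-340\right) = \left(-1 + 3\right) \left(-340\right) = 2 \left(-340\right) = -680$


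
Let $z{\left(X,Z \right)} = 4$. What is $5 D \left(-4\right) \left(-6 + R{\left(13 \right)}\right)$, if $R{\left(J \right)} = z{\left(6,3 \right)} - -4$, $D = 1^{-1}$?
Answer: $-40$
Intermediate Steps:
$D = 1$
$R{\left(J \right)} = 8$ ($R{\left(J \right)} = 4 - -4 = 4 + 4 = 8$)
$5 D \left(-4\right) \left(-6 + R{\left(13 \right)}\right) = 5 \cdot 1 \left(-4\right) \left(-6 + 8\right) = 5 \left(-4\right) 2 = \left(-20\right) 2 = -40$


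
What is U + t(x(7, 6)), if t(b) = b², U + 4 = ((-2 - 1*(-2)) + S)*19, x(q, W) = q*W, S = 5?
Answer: 1855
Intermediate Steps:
x(q, W) = W*q
U = 91 (U = -4 + ((-2 - 1*(-2)) + 5)*19 = -4 + ((-2 + 2) + 5)*19 = -4 + (0 + 5)*19 = -4 + 5*19 = -4 + 95 = 91)
U + t(x(7, 6)) = 91 + (6*7)² = 91 + 42² = 91 + 1764 = 1855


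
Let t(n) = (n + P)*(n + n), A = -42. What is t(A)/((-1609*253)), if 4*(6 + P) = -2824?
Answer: -63336/407077 ≈ -0.15559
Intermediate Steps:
P = -712 (P = -6 + (¼)*(-2824) = -6 - 706 = -712)
t(n) = 2*n*(-712 + n) (t(n) = (n - 712)*(n + n) = (-712 + n)*(2*n) = 2*n*(-712 + n))
t(A)/((-1609*253)) = (2*(-42)*(-712 - 42))/((-1609*253)) = (2*(-42)*(-754))/(-407077) = 63336*(-1/407077) = -63336/407077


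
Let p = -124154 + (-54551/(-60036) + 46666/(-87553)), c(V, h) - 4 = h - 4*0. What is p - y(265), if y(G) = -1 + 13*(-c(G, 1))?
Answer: -652245739336177/5256331908 ≈ -1.2409e+5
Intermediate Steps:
c(V, h) = 4 + h (c(V, h) = 4 + (h - 4*0) = 4 + (h + 0) = 4 + h)
p = -652592657242105/5256331908 (p = -124154 + (-54551*(-1/60036) + 46666*(-1/87553)) = -124154 + (54551/60036 - 46666/87553) = -124154 + 1974463727/5256331908 = -652592657242105/5256331908 ≈ -1.2415e+5)
y(G) = -66 (y(G) = -1 + 13*(-(4 + 1)) = -1 + 13*(-1*5) = -1 + 13*(-5) = -1 - 65 = -66)
p - y(265) = -652592657242105/5256331908 - 1*(-66) = -652592657242105/5256331908 + 66 = -652245739336177/5256331908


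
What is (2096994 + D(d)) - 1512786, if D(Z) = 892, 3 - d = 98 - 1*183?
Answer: 585100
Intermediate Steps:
d = 88 (d = 3 - (98 - 1*183) = 3 - (98 - 183) = 3 - 1*(-85) = 3 + 85 = 88)
(2096994 + D(d)) - 1512786 = (2096994 + 892) - 1512786 = 2097886 - 1512786 = 585100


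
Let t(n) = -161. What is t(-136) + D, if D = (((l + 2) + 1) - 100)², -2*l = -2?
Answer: 9055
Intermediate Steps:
l = 1 (l = -½*(-2) = 1)
D = 9216 (D = (((1 + 2) + 1) - 100)² = ((3 + 1) - 100)² = (4 - 100)² = (-96)² = 9216)
t(-136) + D = -161 + 9216 = 9055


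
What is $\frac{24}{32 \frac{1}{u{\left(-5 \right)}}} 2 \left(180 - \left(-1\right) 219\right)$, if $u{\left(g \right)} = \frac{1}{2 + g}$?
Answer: $- \frac{399}{2} \approx -199.5$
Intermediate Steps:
$\frac{24}{32 \frac{1}{u{\left(-5 \right)}}} 2 \left(180 - \left(-1\right) 219\right) = \frac{24}{32 \frac{1}{\frac{1}{2 - 5}}} \cdot 2 \left(180 - \left(-1\right) 219\right) = \frac{24}{32 \frac{1}{\frac{1}{-3}}} \cdot 2 \left(180 - -219\right) = \frac{24}{32 \frac{1}{- \frac{1}{3}}} \cdot 2 \left(180 + 219\right) = \frac{24}{32 \left(-3\right)} 2 \cdot 399 = \frac{24}{-96} \cdot 798 = 24 \left(- \frac{1}{96}\right) 798 = \left(- \frac{1}{4}\right) 798 = - \frac{399}{2}$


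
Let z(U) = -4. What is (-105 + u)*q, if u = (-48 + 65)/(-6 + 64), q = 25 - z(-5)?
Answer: -6073/2 ≈ -3036.5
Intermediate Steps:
q = 29 (q = 25 - 1*(-4) = 25 + 4 = 29)
u = 17/58 ≈ 0.29310
(-105 + u)*q = (-105 + 17/58)*29 = -6073/58*29 = -6073/2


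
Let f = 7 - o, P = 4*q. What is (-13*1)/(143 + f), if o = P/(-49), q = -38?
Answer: -637/7198 ≈ -0.088497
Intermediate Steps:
P = -152 (P = 4*(-38) = -152)
o = 152/49 (o = -152/(-49) = -152*(-1/49) = 152/49 ≈ 3.1020)
f = 191/49 (f = 7 - 1*152/49 = 7 - 152/49 = 191/49 ≈ 3.8980)
(-13*1)/(143 + f) = (-13*1)/(143 + 191/49) = -13/7198/49 = -13*49/7198 = -637/7198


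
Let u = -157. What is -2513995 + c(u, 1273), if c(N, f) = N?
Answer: -2514152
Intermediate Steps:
-2513995 + c(u, 1273) = -2513995 - 157 = -2514152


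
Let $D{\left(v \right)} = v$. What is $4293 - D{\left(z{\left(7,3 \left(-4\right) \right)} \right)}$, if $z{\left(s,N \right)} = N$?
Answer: $4305$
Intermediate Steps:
$4293 - D{\left(z{\left(7,3 \left(-4\right) \right)} \right)} = 4293 - 3 \left(-4\right) = 4293 - -12 = 4293 + 12 = 4305$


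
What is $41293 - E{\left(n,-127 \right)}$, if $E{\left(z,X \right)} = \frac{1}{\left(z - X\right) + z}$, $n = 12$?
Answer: $\frac{6235242}{151} \approx 41293.0$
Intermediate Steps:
$E{\left(z,X \right)} = \frac{1}{- X + 2 z}$
$41293 - E{\left(n,-127 \right)} = 41293 - \frac{1}{\left(-1\right) \left(-127\right) + 2 \cdot 12} = 41293 - \frac{1}{127 + 24} = 41293 - \frac{1}{151} = \frac{6235242}{151}$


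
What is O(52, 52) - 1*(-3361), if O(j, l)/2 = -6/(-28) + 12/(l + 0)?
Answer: 305932/91 ≈ 3361.9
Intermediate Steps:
O(j, l) = 3/7 + 24/l (O(j, l) = 2*(-6/(-28) + 12/(l + 0)) = 2*(-6*(-1/28) + 12/l) = 2*(3/14 + 12/l) = 3/7 + 24/l)
O(52, 52) - 1*(-3361) = (3/7 + 24/52) - 1*(-3361) = (3/7 + 24*(1/52)) + 3361 = (3/7 + 6/13) + 3361 = 81/91 + 3361 = 305932/91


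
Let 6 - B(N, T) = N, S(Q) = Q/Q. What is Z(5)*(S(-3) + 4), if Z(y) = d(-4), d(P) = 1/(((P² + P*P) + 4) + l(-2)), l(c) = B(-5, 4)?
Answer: 5/47 ≈ 0.10638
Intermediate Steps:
S(Q) = 1
B(N, T) = 6 - N
l(c) = 11 (l(c) = 6 - 1*(-5) = 6 + 5 = 11)
d(P) = 1/(15 + 2*P²) (d(P) = 1/(((P² + P*P) + 4) + 11) = 1/(((P² + P²) + 4) + 11) = 1/((2*P² + 4) + 11) = 1/((4 + 2*P²) + 11) = 1/(15 + 2*P²))
Z(y) = 1/47 (Z(y) = 1/(15 + 2*(-4)²) = 1/(15 + 2*16) = 1/(15 + 32) = 1/47)
Z(5)*(S(-3) + 4) = (1 + 4)/47 = (1/47)*5 = 5/47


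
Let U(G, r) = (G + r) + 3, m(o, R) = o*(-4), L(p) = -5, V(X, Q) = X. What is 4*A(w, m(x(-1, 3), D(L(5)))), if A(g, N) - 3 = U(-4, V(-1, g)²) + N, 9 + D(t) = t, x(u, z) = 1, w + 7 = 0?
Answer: -4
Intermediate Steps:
w = -7 (w = -7 + 0 = -7)
D(t) = -9 + t
m(o, R) = -4*o
U(G, r) = 3 + G + r
A(g, N) = 3 + N (A(g, N) = 3 + ((3 - 4 + (-1)²) + N) = 3 + ((3 - 4 + 1) + N) = 3 + (0 + N) = 3 + N)
4*A(w, m(x(-1, 3), D(L(5)))) = 4*(3 - 4*1) = 4*(3 - 4) = 4*(-1) = -4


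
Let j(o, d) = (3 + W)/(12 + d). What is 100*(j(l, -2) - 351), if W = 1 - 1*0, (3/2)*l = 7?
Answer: -35060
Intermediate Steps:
l = 14/3 (l = (2/3)*7 = 14/3 ≈ 4.6667)
W = 1 (W = 1 + 0 = 1)
j(o, d) = 4/(12 + d) (j(o, d) = (3 + 1)/(12 + d) = 4/(12 + d))
100*(j(l, -2) - 351) = 100*(4/(12 - 2) - 351) = 100*(4/10 - 351) = 100*(4*(1/10) - 351) = 100*(2/5 - 351) = 100*(-1753/5) = -35060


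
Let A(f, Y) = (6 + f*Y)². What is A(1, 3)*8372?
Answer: 678132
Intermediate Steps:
A(f, Y) = (6 + Y*f)²
A(1, 3)*8372 = (6 + 3*1)²*8372 = (6 + 3)²*8372 = 9²*8372 = 81*8372 = 678132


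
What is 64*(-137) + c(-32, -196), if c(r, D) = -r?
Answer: -8736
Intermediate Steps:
64*(-137) + c(-32, -196) = 64*(-137) - 1*(-32) = -8768 + 32 = -8736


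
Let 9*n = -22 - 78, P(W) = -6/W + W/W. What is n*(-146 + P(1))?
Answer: 15100/9 ≈ 1677.8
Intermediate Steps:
P(W) = 1 - 6/W (P(W) = -6/W + 1 = 1 - 6/W)
n = -100/9 (n = (-22 - 78)/9 = (⅑)*(-100) = -100/9 ≈ -11.111)
n*(-146 + P(1)) = -100*(-146 + (-6 + 1)/1)/9 = -100*(-146 + 1*(-5))/9 = -100*(-146 - 5)/9 = -100/9*(-151) = 15100/9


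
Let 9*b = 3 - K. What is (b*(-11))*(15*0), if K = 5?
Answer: 0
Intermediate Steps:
b = -2/9 (b = (3 - 1*5)/9 = (3 - 5)/9 = (⅑)*(-2) = -2/9 ≈ -0.22222)
(b*(-11))*(15*0) = (-2/9*(-11))*(15*0) = (22/9)*0 = 0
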